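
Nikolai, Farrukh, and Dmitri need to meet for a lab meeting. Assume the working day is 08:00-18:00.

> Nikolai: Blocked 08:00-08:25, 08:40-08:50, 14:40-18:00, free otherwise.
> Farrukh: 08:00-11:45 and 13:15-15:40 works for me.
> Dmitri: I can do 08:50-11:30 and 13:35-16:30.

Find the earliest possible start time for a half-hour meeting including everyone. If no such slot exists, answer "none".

08:50

Nikolai free: 08:25-08:40, 08:50-14:40 (invert busy blocks within the working day).
Farrukh free: 08:00-11:45, 13:15-15:40.
Dmitri free: 08:50-11:30, 13:35-16:30.
Nikolai ∩ Farrukh: 08:25-08:40, 08:50-11:45, 13:15-14:40.
Nikolai ∩ Farrukh ∩ Dmitri: 08:50-11:30, 13:35-14:40.
Those are the intersection windows.
The first common window of at least 30 minutes is 08:50-11:30, so the earliest start is 08:50.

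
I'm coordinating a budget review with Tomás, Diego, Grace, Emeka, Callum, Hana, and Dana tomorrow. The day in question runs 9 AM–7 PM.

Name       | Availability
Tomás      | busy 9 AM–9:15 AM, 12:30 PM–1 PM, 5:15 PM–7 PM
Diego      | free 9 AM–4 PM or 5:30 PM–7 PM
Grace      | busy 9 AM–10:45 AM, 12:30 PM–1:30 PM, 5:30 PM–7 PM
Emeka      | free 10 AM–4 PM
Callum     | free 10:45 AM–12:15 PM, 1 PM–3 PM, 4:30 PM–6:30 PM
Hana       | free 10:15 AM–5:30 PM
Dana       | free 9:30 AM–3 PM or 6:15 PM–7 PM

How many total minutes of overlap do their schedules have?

180

Tomás free: 09:15-12:30, 13:00-17:15 (invert busy blocks within the working day).
Diego free: 09:00-16:00, 17:30-19:00.
Grace free: 10:45-12:30, 13:30-17:30 (invert busy blocks within the working day).
Emeka free: 10:00-16:00.
Callum free: 10:45-12:15, 13:00-15:00, 16:30-18:30.
Hana free: 10:15-17:30.
Dana free: 09:30-15:00, 18:15-19:00.
Tomás ∩ Diego: 09:15-12:30, 13:00-16:00.
Tomás ∩ Diego ∩ Grace: 10:45-12:30, 13:30-16:00.
Tomás ∩ Diego ∩ Grace ∩ Emeka: 10:45-12:30, 13:30-16:00.
Tomás ∩ Diego ∩ Grace ∩ Emeka ∩ Callum: 10:45-12:15, 13:30-15:00.
Tomás ∩ Diego ∩ Grace ∩ Emeka ∩ Callum ∩ Hana: 10:45-12:15, 13:30-15:00.
Tomás ∩ Diego ∩ Grace ∩ Emeka ∩ Callum ∩ Hana ∩ Dana: 10:45-12:15, 13:30-15:00.
So the common availability across everyone is 10:45-12:15, 13:30-15:00.
Summing the common windows: 90 + 90 = 180 minutes.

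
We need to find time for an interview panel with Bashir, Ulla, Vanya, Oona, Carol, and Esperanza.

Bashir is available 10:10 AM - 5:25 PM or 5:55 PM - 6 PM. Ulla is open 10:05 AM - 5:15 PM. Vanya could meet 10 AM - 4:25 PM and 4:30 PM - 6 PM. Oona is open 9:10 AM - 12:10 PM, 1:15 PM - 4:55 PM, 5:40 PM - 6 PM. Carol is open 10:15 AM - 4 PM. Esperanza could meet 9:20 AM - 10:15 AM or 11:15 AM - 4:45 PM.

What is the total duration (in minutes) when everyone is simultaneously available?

Bashir ∩ Ulla: 10:10-17:15.
Bashir ∩ Ulla ∩ Vanya: 10:10-16:25, 16:30-17:15.
Bashir ∩ Ulla ∩ Vanya ∩ Oona: 10:10-12:10, 13:15-16:25, 16:30-16:55.
Bashir ∩ Ulla ∩ Vanya ∩ Oona ∩ Carol: 10:15-12:10, 13:15-16:00.
Bashir ∩ Ulla ∩ Vanya ∩ Oona ∩ Carol ∩ Esperanza: 11:15-12:10, 13:15-16:00.
Summing the common windows: 55 + 165 = 220 minutes.

220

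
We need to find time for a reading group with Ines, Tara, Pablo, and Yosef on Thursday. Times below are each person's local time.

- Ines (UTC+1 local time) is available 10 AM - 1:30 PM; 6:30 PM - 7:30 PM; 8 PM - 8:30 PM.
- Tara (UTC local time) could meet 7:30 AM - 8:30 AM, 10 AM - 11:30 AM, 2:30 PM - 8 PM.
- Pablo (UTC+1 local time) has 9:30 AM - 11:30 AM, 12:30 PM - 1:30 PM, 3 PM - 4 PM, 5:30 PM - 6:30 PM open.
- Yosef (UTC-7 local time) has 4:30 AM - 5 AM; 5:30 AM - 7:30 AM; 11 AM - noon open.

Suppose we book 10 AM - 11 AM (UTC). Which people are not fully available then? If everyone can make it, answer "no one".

Ines in UTC: 09:00-12:30, 17:30-18:30, 19:00-19:30 (subtract 1h to convert from UTC+1).
Tara in UTC: 07:30-08:30, 10:00-11:30, 14:30-20:00.
Pablo in UTC: 08:30-10:30, 11:30-12:30, 14:00-15:00, 16:30-17:30 (subtract 1h to convert from UTC+1).
Yosef in UTC: 11:30-12:00, 12:30-14:30, 18:00-19:00 (add 7h to convert from UTC-7).
Ines: free for 10:00-11:00. Tara: free for 10:00-11:00. Pablo: not fully free for 10:00-11:00. Yosef: not fully free for 10:00-11:00.

Pablo, Yosef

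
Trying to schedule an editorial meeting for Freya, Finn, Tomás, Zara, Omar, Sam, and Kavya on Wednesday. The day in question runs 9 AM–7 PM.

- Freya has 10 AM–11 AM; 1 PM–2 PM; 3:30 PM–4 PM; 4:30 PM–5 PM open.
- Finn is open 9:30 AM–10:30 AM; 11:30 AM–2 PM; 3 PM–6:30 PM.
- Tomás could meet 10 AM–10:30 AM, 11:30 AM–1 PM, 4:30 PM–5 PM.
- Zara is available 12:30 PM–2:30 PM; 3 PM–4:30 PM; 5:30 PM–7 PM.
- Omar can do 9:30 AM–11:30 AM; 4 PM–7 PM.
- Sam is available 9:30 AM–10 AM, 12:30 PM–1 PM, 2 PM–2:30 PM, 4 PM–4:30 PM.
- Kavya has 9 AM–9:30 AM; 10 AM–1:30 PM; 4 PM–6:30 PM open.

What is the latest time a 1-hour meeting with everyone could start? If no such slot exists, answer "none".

none

Freya ∩ Finn: 10:00-10:30, 13:00-14:00, 15:30-16:00, 16:30-17:00.
Freya ∩ Finn ∩ Tomás: 10:00-10:30, 16:30-17:00.
Freya ∩ Finn ∩ Tomás ∩ Zara: ∅.
Freya ∩ Finn ∩ Tomás ∩ Zara ∩ Omar: ∅.
Freya ∩ Finn ∩ Tomás ∩ Zara ∩ Omar ∩ Sam: ∅.
Freya ∩ Finn ∩ Tomás ∩ Zara ∩ Omar ∩ Sam ∩ Kavya: ∅.
There is no time when everyone is free.
No common window is at least 60 minutes long.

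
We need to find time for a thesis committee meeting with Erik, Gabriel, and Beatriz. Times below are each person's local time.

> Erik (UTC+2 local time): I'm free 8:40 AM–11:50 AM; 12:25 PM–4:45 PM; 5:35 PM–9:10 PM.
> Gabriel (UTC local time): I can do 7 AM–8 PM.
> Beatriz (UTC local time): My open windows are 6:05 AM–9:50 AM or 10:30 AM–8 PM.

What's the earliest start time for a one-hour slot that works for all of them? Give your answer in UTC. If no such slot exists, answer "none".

07:00

Erik in UTC: 06:40-09:50, 10:25-14:45, 15:35-19:10 (subtract 2h to convert from UTC+2).
Gabriel in UTC: 07:00-20:00.
Beatriz in UTC: 06:05-09:50, 10:30-20:00.
Erik ∩ Gabriel: 07:00-09:50, 10:25-14:45, 15:35-19:10.
Erik ∩ Gabriel ∩ Beatriz: 07:00-09:50, 10:30-14:45, 15:35-19:10.
The first common window of at least 60 minutes is 07:00-09:50, so the earliest start is 07:00.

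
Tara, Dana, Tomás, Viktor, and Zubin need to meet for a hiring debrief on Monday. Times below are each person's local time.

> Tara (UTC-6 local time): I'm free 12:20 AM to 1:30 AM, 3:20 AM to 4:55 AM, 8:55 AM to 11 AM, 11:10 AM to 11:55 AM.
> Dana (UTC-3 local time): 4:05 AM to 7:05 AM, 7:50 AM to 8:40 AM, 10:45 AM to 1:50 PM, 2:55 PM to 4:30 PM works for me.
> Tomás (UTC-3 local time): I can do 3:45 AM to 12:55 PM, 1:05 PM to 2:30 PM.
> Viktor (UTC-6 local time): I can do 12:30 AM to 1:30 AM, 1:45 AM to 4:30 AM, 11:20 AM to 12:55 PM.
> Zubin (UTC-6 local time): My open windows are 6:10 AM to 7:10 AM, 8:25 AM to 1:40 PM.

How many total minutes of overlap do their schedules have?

0

Tara in UTC: 06:20-07:30, 09:20-10:55, 14:55-17:00, 17:10-17:55 (add 6h to convert from UTC-6).
Dana in UTC: 07:05-10:05, 10:50-11:40, 13:45-16:50, 17:55-19:30 (add 3h to convert from UTC-3).
Tomás in UTC: 06:45-15:55, 16:05-17:30 (add 3h to convert from UTC-3).
Viktor in UTC: 06:30-07:30, 07:45-10:30, 17:20-18:55 (add 6h to convert from UTC-6).
Zubin in UTC: 12:10-13:10, 14:25-19:40 (add 6h to convert from UTC-6).
Tara ∩ Dana: 07:05-07:30, 09:20-10:05, 10:50-10:55, 14:55-16:50.
Tara ∩ Dana ∩ Tomás: 07:05-07:30, 09:20-10:05, 10:50-10:55, 14:55-15:55, 16:05-16:50.
Tara ∩ Dana ∩ Tomás ∩ Viktor: 07:05-07:30, 09:20-10:05.
Tara ∩ Dana ∩ Tomás ∩ Viktor ∩ Zubin: ∅.
There is no time when everyone is free.
There is no common window, so the total is 0 minutes.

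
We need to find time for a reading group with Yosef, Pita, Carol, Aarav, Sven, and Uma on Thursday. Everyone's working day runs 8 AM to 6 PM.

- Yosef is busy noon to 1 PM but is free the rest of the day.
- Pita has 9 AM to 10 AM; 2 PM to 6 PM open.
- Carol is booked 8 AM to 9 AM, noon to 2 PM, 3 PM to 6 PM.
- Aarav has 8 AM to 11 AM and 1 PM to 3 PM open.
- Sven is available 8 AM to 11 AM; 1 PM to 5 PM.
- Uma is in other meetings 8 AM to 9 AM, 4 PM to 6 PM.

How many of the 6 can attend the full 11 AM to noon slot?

Yosef free: 08:00-12:00, 13:00-18:00 (invert busy blocks within the working day).
Pita free: 09:00-10:00, 14:00-18:00.
Carol free: 09:00-12:00, 14:00-15:00 (invert busy blocks within the working day).
Aarav free: 08:00-11:00, 13:00-15:00.
Sven free: 08:00-11:00, 13:00-17:00.
Uma free: 09:00-16:00 (invert busy blocks within the working day).
Yosef, Carol, and Uma can make the full 11:00-12:00 slot — that's 3.

3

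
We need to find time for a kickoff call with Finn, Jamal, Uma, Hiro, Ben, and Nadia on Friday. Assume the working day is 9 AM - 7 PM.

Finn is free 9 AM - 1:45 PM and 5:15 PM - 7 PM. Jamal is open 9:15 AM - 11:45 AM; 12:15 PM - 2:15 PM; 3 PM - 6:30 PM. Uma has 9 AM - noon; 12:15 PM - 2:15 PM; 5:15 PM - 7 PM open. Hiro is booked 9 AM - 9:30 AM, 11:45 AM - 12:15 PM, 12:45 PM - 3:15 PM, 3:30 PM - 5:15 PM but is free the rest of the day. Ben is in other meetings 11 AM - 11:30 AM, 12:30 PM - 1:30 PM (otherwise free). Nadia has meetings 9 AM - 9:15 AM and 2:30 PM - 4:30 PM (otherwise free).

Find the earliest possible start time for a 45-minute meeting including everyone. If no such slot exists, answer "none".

09:30

Finn free: 09:00-13:45, 17:15-19:00.
Jamal free: 09:15-11:45, 12:15-14:15, 15:00-18:30.
Uma free: 09:00-12:00, 12:15-14:15, 17:15-19:00.
Hiro free: 09:30-11:45, 12:15-12:45, 15:15-15:30, 17:15-19:00 (invert busy blocks within the working day).
Ben free: 09:00-11:00, 11:30-12:30, 13:30-19:00 (invert busy blocks within the working day).
Nadia free: 09:15-14:30, 16:30-19:00 (invert busy blocks within the working day).
Finn ∩ Jamal: 09:15-11:45, 12:15-13:45, 17:15-18:30.
Finn ∩ Jamal ∩ Uma: 09:15-11:45, 12:15-13:45, 17:15-18:30.
Finn ∩ Jamal ∩ Uma ∩ Hiro: 09:30-11:45, 12:15-12:45, 17:15-18:30.
Finn ∩ Jamal ∩ Uma ∩ Hiro ∩ Ben: 09:30-11:00, 11:30-11:45, 12:15-12:30, 17:15-18:30.
Finn ∩ Jamal ∩ Uma ∩ Hiro ∩ Ben ∩ Nadia: 09:30-11:00, 11:30-11:45, 12:15-12:30, 17:15-18:30.
Those are the intersection windows.
The first common window of at least 45 minutes is 09:30-11:00, so the earliest start is 09:30.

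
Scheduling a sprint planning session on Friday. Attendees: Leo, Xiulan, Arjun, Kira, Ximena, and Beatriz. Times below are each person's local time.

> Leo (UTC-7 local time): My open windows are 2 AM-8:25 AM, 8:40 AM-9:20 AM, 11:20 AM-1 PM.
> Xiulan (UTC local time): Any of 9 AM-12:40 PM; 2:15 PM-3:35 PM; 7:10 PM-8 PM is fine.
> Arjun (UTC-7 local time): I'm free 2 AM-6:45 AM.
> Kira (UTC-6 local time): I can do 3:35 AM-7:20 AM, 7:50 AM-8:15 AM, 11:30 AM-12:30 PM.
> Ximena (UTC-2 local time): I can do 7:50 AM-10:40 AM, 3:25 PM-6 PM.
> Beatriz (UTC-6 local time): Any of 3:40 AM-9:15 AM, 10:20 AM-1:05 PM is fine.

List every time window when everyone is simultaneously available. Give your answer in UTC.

09:50-12:40

Leo in UTC: 09:00-15:25, 15:40-16:20, 18:20-20:00 (add 7h to convert from UTC-7).
Xiulan in UTC: 09:00-12:40, 14:15-15:35, 19:10-20:00.
Arjun in UTC: 09:00-13:45 (add 7h to convert from UTC-7).
Kira in UTC: 09:35-13:20, 13:50-14:15, 17:30-18:30 (add 6h to convert from UTC-6).
Ximena in UTC: 09:50-12:40, 17:25-20:00 (add 2h to convert from UTC-2).
Beatriz in UTC: 09:40-15:15, 16:20-19:05 (add 6h to convert from UTC-6).
Leo ∩ Xiulan: 09:00-12:40, 14:15-15:25, 19:10-20:00.
Leo ∩ Xiulan ∩ Arjun: 09:00-12:40.
Leo ∩ Xiulan ∩ Arjun ∩ Kira: 09:35-12:40.
Leo ∩ Xiulan ∩ Arjun ∩ Kira ∩ Ximena: 09:50-12:40.
Leo ∩ Xiulan ∩ Arjun ∩ Kira ∩ Ximena ∩ Beatriz: 09:50-12:40.
So the common availability across everyone is 09:50-12:40.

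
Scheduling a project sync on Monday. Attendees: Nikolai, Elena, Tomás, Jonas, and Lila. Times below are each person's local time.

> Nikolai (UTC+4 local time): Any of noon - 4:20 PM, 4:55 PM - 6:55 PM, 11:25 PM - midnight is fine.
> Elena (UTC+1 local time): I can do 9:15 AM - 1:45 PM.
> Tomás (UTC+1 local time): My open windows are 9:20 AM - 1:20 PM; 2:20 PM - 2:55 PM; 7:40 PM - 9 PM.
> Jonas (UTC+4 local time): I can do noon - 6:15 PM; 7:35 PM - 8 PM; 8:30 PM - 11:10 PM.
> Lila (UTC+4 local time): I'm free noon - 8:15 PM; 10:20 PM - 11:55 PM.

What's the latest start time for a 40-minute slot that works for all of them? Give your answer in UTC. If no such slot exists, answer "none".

Nikolai in UTC: 08:00-12:20, 12:55-14:55, 19:25-20:00 (subtract 4h to convert from UTC+4).
Elena in UTC: 08:15-12:45 (subtract 1h to convert from UTC+1).
Tomás in UTC: 08:20-12:20, 13:20-13:55, 18:40-20:00 (subtract 1h to convert from UTC+1).
Jonas in UTC: 08:00-14:15, 15:35-16:00, 16:30-19:10 (subtract 4h to convert from UTC+4).
Lila in UTC: 08:00-16:15, 18:20-19:55 (subtract 4h to convert from UTC+4).
Nikolai ∩ Elena: 08:15-12:20.
Nikolai ∩ Elena ∩ Tomás: 08:20-12:20.
Nikolai ∩ Elena ∩ Tomás ∩ Jonas: 08:20-12:20.
Nikolai ∩ Elena ∩ Tomás ∩ Jonas ∩ Lila: 08:20-12:20.
Those are the intersection windows.
The last common window of at least 40 minutes is 08:20-12:20; a 40-minute meeting can start as late as 11:40 and still end by 12:20.

11:40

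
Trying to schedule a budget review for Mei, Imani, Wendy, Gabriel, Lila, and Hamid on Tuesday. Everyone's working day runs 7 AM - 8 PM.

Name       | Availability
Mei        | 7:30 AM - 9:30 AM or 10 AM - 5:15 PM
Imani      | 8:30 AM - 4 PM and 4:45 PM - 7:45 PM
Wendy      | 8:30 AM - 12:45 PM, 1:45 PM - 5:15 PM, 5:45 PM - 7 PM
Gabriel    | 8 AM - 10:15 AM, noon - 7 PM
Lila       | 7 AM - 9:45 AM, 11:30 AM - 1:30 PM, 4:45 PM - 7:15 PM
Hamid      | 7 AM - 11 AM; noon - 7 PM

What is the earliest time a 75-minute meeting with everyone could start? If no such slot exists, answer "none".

none

Mei ∩ Imani: 08:30-09:30, 10:00-16:00, 16:45-17:15.
Mei ∩ Imani ∩ Wendy: 08:30-09:30, 10:00-12:45, 13:45-16:00, 16:45-17:15.
Mei ∩ Imani ∩ Wendy ∩ Gabriel: 08:30-09:30, 10:00-10:15, 12:00-12:45, 13:45-16:00, 16:45-17:15.
Mei ∩ Imani ∩ Wendy ∩ Gabriel ∩ Lila: 08:30-09:30, 12:00-12:45, 16:45-17:15.
Mei ∩ Imani ∩ Wendy ∩ Gabriel ∩ Lila ∩ Hamid: 08:30-09:30, 12:00-12:45, 16:45-17:15.
Those are the intersection windows.
No common window is at least 75 minutes long.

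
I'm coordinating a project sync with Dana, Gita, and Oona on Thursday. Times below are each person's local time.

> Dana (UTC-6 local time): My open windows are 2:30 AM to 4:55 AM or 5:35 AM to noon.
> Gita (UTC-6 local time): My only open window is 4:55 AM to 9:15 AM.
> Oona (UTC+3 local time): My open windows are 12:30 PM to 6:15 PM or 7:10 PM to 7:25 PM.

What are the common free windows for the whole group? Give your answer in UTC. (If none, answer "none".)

Dana in UTC: 08:30-10:55, 11:35-18:00 (add 6h to convert from UTC-6).
Gita in UTC: 10:55-15:15 (add 6h to convert from UTC-6).
Oona in UTC: 09:30-15:15, 16:10-16:25 (subtract 3h to convert from UTC+3).
Dana ∩ Gita: 11:35-15:15.
Dana ∩ Gita ∩ Oona: 11:35-15:15.

11:35-15:15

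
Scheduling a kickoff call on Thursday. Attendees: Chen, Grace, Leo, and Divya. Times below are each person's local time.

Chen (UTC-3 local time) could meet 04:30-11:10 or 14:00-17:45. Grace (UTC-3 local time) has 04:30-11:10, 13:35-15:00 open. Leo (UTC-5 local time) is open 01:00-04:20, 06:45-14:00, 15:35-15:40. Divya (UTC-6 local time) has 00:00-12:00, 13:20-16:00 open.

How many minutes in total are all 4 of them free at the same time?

Chen in UTC: 07:30-14:10, 17:00-20:45 (add 3h to convert from UTC-3).
Grace in UTC: 07:30-14:10, 16:35-18:00 (add 3h to convert from UTC-3).
Leo in UTC: 06:00-09:20, 11:45-19:00, 20:35-20:40 (add 5h to convert from UTC-5).
Divya in UTC: 06:00-18:00, 19:20-22:00 (add 6h to convert from UTC-6).
Chen ∩ Grace: 07:30-14:10, 17:00-18:00.
Chen ∩ Grace ∩ Leo: 07:30-09:20, 11:45-14:10, 17:00-18:00.
Chen ∩ Grace ∩ Leo ∩ Divya: 07:30-09:20, 11:45-14:10, 17:00-18:00.
So the common availability across everyone is 07:30-09:20, 11:45-14:10, 17:00-18:00.
Summing the common windows: 110 + 145 + 60 = 315 minutes.

315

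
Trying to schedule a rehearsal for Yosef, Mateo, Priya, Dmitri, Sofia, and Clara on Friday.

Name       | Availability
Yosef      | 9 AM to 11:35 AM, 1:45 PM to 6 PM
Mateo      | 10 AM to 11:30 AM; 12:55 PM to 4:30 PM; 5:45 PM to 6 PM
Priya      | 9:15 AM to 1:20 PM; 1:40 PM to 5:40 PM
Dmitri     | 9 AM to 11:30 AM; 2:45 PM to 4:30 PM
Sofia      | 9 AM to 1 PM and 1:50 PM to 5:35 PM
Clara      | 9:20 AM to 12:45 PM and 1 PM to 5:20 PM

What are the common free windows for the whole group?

10:00-11:30, 14:45-16:30

Yosef ∩ Mateo: 10:00-11:30, 13:45-16:30, 17:45-18:00.
Yosef ∩ Mateo ∩ Priya: 10:00-11:30, 13:45-16:30.
Yosef ∩ Mateo ∩ Priya ∩ Dmitri: 10:00-11:30, 14:45-16:30.
Yosef ∩ Mateo ∩ Priya ∩ Dmitri ∩ Sofia: 10:00-11:30, 14:45-16:30.
Yosef ∩ Mateo ∩ Priya ∩ Dmitri ∩ Sofia ∩ Clara: 10:00-11:30, 14:45-16:30.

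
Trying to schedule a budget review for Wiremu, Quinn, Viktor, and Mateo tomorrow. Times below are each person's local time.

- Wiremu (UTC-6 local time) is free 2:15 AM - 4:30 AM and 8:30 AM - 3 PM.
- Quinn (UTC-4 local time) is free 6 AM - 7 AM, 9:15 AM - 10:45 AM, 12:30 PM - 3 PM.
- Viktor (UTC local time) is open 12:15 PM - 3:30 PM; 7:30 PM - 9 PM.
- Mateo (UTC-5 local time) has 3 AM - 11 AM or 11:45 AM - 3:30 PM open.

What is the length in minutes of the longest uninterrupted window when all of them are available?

Wiremu in UTC: 08:15-10:30, 14:30-21:00 (add 6h to convert from UTC-6).
Quinn in UTC: 10:00-11:00, 13:15-14:45, 16:30-19:00 (add 4h to convert from UTC-4).
Viktor in UTC: 12:15-15:30, 19:30-21:00.
Mateo in UTC: 08:00-16:00, 16:45-20:30 (add 5h to convert from UTC-5).
Wiremu ∩ Quinn: 10:00-10:30, 14:30-14:45, 16:30-19:00.
Wiremu ∩ Quinn ∩ Viktor: 14:30-14:45.
Wiremu ∩ Quinn ∩ Viktor ∩ Mateo: 14:30-14:45.
So the common availability across everyone is 14:30-14:45.
The longest is 14:30-14:45 at 15 minutes.

15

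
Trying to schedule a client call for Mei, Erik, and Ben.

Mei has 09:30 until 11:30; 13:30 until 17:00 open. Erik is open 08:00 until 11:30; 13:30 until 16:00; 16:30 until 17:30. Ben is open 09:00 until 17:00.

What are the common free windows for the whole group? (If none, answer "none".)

09:30-11:30, 13:30-16:00, 16:30-17:00

Mei ∩ Erik: 09:30-11:30, 13:30-16:00, 16:30-17:00.
Mei ∩ Erik ∩ Ben: 09:30-11:30, 13:30-16:00, 16:30-17:00.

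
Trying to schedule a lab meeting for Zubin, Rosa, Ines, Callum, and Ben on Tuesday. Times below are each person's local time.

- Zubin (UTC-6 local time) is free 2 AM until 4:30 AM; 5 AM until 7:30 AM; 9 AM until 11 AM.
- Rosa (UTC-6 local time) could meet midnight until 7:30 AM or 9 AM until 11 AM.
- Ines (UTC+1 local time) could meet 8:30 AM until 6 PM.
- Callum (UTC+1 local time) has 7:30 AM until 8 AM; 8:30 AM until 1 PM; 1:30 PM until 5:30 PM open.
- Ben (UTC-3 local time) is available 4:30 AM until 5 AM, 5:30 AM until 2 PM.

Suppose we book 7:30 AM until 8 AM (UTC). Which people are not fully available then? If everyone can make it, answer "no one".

Zubin in UTC: 08:00-10:30, 11:00-13:30, 15:00-17:00 (add 6h to convert from UTC-6).
Rosa in UTC: 06:00-13:30, 15:00-17:00 (add 6h to convert from UTC-6).
Ines in UTC: 07:30-17:00 (subtract 1h to convert from UTC+1).
Callum in UTC: 06:30-07:00, 07:30-12:00, 12:30-16:30 (subtract 1h to convert from UTC+1).
Ben in UTC: 07:30-08:00, 08:30-17:00 (add 3h to convert from UTC-3).
Zubin: not fully free for 07:30-08:00. Rosa: free for 07:30-08:00. Ines: free for 07:30-08:00. Callum: free for 07:30-08:00. Ben: free for 07:30-08:00.

Zubin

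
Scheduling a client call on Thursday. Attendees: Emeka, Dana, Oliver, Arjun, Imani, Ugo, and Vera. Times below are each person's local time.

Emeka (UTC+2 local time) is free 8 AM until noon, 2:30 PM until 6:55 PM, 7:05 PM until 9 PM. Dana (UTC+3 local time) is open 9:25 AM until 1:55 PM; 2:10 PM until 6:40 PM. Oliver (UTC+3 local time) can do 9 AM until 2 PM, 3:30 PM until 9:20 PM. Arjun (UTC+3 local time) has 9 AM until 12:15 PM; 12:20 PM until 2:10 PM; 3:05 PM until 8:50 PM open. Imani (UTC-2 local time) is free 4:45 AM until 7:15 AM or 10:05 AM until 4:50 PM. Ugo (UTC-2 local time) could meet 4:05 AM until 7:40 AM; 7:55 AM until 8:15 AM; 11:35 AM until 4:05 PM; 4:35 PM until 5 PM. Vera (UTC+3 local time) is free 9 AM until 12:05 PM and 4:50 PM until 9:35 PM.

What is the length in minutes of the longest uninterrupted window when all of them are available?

Emeka in UTC: 06:00-10:00, 12:30-16:55, 17:05-19:00 (subtract 2h to convert from UTC+2).
Dana in UTC: 06:25-10:55, 11:10-15:40 (subtract 3h to convert from UTC+3).
Oliver in UTC: 06:00-11:00, 12:30-18:20 (subtract 3h to convert from UTC+3).
Arjun in UTC: 06:00-09:15, 09:20-11:10, 12:05-17:50 (subtract 3h to convert from UTC+3).
Imani in UTC: 06:45-09:15, 12:05-18:50 (add 2h to convert from UTC-2).
Ugo in UTC: 06:05-09:40, 09:55-10:15, 13:35-18:05, 18:35-19:00 (add 2h to convert from UTC-2).
Vera in UTC: 06:00-09:05, 13:50-18:35 (subtract 3h to convert from UTC+3).
Emeka ∩ Dana: 06:25-10:00, 12:30-15:40.
Emeka ∩ Dana ∩ Oliver: 06:25-10:00, 12:30-15:40.
Emeka ∩ Dana ∩ Oliver ∩ Arjun: 06:25-09:15, 09:20-10:00, 12:30-15:40.
Emeka ∩ Dana ∩ Oliver ∩ Arjun ∩ Imani: 06:45-09:15, 12:30-15:40.
Emeka ∩ Dana ∩ Oliver ∩ Arjun ∩ Imani ∩ Ugo: 06:45-09:15, 13:35-15:40.
Emeka ∩ Dana ∩ Oliver ∩ Arjun ∩ Imani ∩ Ugo ∩ Vera: 06:45-09:05, 13:50-15:40.
The longest is 06:45-09:05 at 140 minutes.

140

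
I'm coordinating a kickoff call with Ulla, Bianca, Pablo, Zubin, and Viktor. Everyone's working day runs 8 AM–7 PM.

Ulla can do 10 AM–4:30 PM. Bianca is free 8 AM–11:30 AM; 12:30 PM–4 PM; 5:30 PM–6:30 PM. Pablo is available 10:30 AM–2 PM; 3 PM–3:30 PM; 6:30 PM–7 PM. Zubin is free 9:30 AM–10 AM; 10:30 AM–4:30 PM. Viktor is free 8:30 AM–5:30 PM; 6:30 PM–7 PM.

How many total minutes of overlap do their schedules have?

180

Ulla ∩ Bianca: 10:00-11:30, 12:30-16:00.
Ulla ∩ Bianca ∩ Pablo: 10:30-11:30, 12:30-14:00, 15:00-15:30.
Ulla ∩ Bianca ∩ Pablo ∩ Zubin: 10:30-11:30, 12:30-14:00, 15:00-15:30.
Ulla ∩ Bianca ∩ Pablo ∩ Zubin ∩ Viktor: 10:30-11:30, 12:30-14:00, 15:00-15:30.
Summing the common windows: 60 + 90 + 30 = 180 minutes.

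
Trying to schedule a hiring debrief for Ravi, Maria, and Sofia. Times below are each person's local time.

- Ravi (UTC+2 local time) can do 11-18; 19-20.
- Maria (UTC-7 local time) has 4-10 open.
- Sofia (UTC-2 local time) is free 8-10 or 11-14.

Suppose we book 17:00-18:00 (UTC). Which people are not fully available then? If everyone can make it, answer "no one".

Ravi in UTC: 09:00-16:00, 17:00-18:00 (subtract 2h to convert from UTC+2).
Maria in UTC: 11:00-17:00 (add 7h to convert from UTC-7).
Sofia in UTC: 10:00-12:00, 13:00-16:00 (add 2h to convert from UTC-2).
Ravi: free for 17:00-18:00. Maria: not fully free for 17:00-18:00. Sofia: not fully free for 17:00-18:00.

Maria, Sofia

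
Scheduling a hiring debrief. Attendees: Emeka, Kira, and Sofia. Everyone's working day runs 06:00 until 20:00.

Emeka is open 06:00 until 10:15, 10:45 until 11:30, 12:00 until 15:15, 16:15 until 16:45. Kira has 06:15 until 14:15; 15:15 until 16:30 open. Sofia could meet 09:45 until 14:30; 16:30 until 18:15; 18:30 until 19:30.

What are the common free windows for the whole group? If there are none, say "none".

09:45-10:15, 10:45-11:30, 12:00-14:15

Emeka ∩ Kira: 06:15-10:15, 10:45-11:30, 12:00-14:15, 16:15-16:30.
Emeka ∩ Kira ∩ Sofia: 09:45-10:15, 10:45-11:30, 12:00-14:15.
So the common availability across everyone is 09:45-10:15, 10:45-11:30, 12:00-14:15.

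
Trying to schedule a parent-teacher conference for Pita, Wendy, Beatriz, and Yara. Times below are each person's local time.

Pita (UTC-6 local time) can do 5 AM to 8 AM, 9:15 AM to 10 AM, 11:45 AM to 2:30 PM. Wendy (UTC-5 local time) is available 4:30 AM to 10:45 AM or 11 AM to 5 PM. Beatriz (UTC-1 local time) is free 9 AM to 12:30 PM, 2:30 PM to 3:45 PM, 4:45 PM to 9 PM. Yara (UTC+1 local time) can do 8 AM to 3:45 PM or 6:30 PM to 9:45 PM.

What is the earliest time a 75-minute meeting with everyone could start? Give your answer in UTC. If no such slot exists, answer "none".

11:00

Pita in UTC: 11:00-14:00, 15:15-16:00, 17:45-20:30 (add 6h to convert from UTC-6).
Wendy in UTC: 09:30-15:45, 16:00-22:00 (add 5h to convert from UTC-5).
Beatriz in UTC: 10:00-13:30, 15:30-16:45, 17:45-22:00 (add 1h to convert from UTC-1).
Yara in UTC: 07:00-14:45, 17:30-20:45 (subtract 1h to convert from UTC+1).
Pita ∩ Wendy: 11:00-14:00, 15:15-15:45, 17:45-20:30.
Pita ∩ Wendy ∩ Beatriz: 11:00-13:30, 15:30-15:45, 17:45-20:30.
Pita ∩ Wendy ∩ Beatriz ∩ Yara: 11:00-13:30, 17:45-20:30.
The first common window of at least 75 minutes is 11:00-13:30, so the earliest start is 11:00.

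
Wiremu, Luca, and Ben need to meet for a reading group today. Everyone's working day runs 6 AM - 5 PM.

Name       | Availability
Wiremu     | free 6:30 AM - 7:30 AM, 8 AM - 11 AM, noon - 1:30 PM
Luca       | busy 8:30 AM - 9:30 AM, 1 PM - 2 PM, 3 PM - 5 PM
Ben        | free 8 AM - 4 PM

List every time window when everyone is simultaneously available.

08:00-08:30, 09:30-11:00, 12:00-13:00

Wiremu free: 06:30-07:30, 08:00-11:00, 12:00-13:30.
Luca free: 06:00-08:30, 09:30-13:00, 14:00-15:00 (invert busy blocks within the working day).
Ben free: 08:00-16:00.
Wiremu ∩ Luca: 06:30-07:30, 08:00-08:30, 09:30-11:00, 12:00-13:00.
Wiremu ∩ Luca ∩ Ben: 08:00-08:30, 09:30-11:00, 12:00-13:00.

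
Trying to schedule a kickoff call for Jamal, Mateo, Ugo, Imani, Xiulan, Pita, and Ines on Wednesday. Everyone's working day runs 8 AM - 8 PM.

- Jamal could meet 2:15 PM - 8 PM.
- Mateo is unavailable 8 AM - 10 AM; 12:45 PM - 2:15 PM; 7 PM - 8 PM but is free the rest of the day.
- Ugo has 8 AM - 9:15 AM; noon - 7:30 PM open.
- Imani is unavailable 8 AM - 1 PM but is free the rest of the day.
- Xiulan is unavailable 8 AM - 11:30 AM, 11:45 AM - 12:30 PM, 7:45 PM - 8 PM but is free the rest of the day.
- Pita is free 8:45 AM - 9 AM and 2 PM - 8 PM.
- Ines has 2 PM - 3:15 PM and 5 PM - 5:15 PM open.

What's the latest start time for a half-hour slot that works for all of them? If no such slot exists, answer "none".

Jamal free: 14:15-20:00.
Mateo free: 10:00-12:45, 14:15-19:00 (invert busy blocks within the working day).
Ugo free: 08:00-09:15, 12:00-19:30.
Imani free: 13:00-20:00 (invert busy blocks within the working day).
Xiulan free: 11:30-11:45, 12:30-19:45 (invert busy blocks within the working day).
Pita free: 08:45-09:00, 14:00-20:00.
Ines free: 14:00-15:15, 17:00-17:15.
Jamal ∩ Mateo: 14:15-19:00.
Jamal ∩ Mateo ∩ Ugo: 14:15-19:00.
Jamal ∩ Mateo ∩ Ugo ∩ Imani: 14:15-19:00.
Jamal ∩ Mateo ∩ Ugo ∩ Imani ∩ Xiulan: 14:15-19:00.
Jamal ∩ Mateo ∩ Ugo ∩ Imani ∩ Xiulan ∩ Pita: 14:15-19:00.
Jamal ∩ Mateo ∩ Ugo ∩ Imani ∩ Xiulan ∩ Pita ∩ Ines: 14:15-15:15, 17:00-17:15.
The last common window of at least 30 minutes is 14:15-15:15; a 30-minute meeting can start as late as 14:45 and still end by 15:15.

14:45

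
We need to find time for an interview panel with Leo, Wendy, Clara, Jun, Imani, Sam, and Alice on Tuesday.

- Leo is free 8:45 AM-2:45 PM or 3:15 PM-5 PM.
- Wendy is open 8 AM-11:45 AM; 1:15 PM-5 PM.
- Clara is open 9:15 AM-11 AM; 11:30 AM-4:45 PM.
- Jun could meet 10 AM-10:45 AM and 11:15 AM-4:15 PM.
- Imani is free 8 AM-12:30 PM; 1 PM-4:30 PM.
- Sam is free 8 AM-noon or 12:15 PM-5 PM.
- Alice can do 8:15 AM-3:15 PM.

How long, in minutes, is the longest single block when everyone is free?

90

Leo ∩ Wendy: 08:45-11:45, 13:15-14:45, 15:15-17:00.
Leo ∩ Wendy ∩ Clara: 09:15-11:00, 11:30-11:45, 13:15-14:45, 15:15-16:45.
Leo ∩ Wendy ∩ Clara ∩ Jun: 10:00-10:45, 11:30-11:45, 13:15-14:45, 15:15-16:15.
Leo ∩ Wendy ∩ Clara ∩ Jun ∩ Imani: 10:00-10:45, 11:30-11:45, 13:15-14:45, 15:15-16:15.
Leo ∩ Wendy ∩ Clara ∩ Jun ∩ Imani ∩ Sam: 10:00-10:45, 11:30-11:45, 13:15-14:45, 15:15-16:15.
Leo ∩ Wendy ∩ Clara ∩ Jun ∩ Imani ∩ Sam ∩ Alice: 10:00-10:45, 11:30-11:45, 13:15-14:45.
So the common availability across everyone is 10:00-10:45, 11:30-11:45, 13:15-14:45.
The longest is 13:15-14:45 at 90 minutes.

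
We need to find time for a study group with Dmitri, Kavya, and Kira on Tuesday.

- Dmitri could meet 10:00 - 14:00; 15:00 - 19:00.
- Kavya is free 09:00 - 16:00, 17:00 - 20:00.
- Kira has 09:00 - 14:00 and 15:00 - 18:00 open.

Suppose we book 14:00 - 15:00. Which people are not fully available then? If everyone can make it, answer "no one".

Dmitri, Kira

Dmitri: not fully free for 14:00-15:00. Kavya: free for 14:00-15:00. Kira: not fully free for 14:00-15:00.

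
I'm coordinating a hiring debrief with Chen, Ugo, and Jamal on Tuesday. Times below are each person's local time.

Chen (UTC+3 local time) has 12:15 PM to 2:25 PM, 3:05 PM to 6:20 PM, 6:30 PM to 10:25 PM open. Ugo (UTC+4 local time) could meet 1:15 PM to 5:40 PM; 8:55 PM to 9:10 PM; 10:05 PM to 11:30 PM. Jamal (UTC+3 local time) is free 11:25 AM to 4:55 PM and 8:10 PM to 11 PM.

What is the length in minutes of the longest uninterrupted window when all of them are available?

130

Chen in UTC: 09:15-11:25, 12:05-15:20, 15:30-19:25 (subtract 3h to convert from UTC+3).
Ugo in UTC: 09:15-13:40, 16:55-17:10, 18:05-19:30 (subtract 4h to convert from UTC+4).
Jamal in UTC: 08:25-13:55, 17:10-20:00 (subtract 3h to convert from UTC+3).
Chen ∩ Ugo: 09:15-11:25, 12:05-13:40, 16:55-17:10, 18:05-19:25.
Chen ∩ Ugo ∩ Jamal: 09:15-11:25, 12:05-13:40, 18:05-19:25.
The longest is 09:15-11:25 at 130 minutes.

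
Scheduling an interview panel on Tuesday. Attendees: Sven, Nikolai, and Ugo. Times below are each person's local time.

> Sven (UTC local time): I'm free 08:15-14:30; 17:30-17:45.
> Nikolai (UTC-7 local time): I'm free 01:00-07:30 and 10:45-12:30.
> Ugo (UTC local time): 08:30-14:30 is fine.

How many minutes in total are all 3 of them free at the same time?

Sven in UTC: 08:15-14:30, 17:30-17:45.
Nikolai in UTC: 08:00-14:30, 17:45-19:30 (add 7h to convert from UTC-7).
Ugo in UTC: 08:30-14:30.
Sven ∩ Nikolai: 08:15-14:30.
Sven ∩ Nikolai ∩ Ugo: 08:30-14:30.
That's a single block of 360 minutes.

360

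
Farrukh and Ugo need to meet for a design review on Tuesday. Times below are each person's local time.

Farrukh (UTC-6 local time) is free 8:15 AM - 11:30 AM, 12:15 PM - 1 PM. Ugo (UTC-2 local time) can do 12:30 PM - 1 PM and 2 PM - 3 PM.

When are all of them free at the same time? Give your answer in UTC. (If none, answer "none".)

14:30-15:00, 16:00-17:00

Farrukh in UTC: 14:15-17:30, 18:15-19:00 (add 6h to convert from UTC-6).
Ugo in UTC: 14:30-15:00, 16:00-17:00 (add 2h to convert from UTC-2).
Farrukh ∩ Ugo: 14:30-15:00, 16:00-17:00.
Those are the intersection windows.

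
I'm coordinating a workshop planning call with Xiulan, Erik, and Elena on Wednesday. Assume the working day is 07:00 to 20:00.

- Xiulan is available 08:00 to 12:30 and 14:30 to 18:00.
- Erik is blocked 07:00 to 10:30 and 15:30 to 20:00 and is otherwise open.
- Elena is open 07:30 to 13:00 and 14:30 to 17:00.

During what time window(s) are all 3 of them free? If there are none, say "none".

10:30-12:30, 14:30-15:30

Xiulan free: 08:00-12:30, 14:30-18:00.
Erik free: 10:30-15:30 (invert busy blocks within the working day).
Elena free: 07:30-13:00, 14:30-17:00.
Xiulan ∩ Erik: 10:30-12:30, 14:30-15:30.
Xiulan ∩ Erik ∩ Elena: 10:30-12:30, 14:30-15:30.
Those are the intersection windows.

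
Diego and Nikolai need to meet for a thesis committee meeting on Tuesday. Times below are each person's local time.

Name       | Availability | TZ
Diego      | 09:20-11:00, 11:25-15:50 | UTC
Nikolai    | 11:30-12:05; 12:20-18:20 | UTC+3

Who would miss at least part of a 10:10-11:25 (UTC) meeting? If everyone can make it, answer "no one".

Diego

Diego in UTC: 09:20-11:00, 11:25-15:50.
Nikolai in UTC: 08:30-09:05, 09:20-15:20 (subtract 3h to convert from UTC+3).
Diego: not fully free for 10:10-11:25. Nikolai: free for 10:10-11:25.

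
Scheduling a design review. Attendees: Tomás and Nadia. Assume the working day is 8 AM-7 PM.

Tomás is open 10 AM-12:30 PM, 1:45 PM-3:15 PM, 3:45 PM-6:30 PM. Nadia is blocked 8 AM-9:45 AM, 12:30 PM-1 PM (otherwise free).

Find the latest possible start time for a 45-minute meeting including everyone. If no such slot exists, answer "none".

17:45

Tomás free: 10:00-12:30, 13:45-15:15, 15:45-18:30.
Nadia free: 09:45-12:30, 13:00-19:00 (invert busy blocks within the working day).
Tomás ∩ Nadia: 10:00-12:30, 13:45-15:15, 15:45-18:30.
The last common window of at least 45 minutes is 15:45-18:30; a 45-minute meeting can start as late as 17:45 and still end by 18:30.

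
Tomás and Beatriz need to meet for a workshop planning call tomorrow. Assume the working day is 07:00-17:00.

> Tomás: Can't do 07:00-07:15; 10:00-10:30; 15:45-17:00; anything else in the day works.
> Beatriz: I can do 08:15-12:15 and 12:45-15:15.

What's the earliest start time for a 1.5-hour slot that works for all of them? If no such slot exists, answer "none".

Tomás free: 07:15-10:00, 10:30-15:45 (invert busy blocks within the working day).
Beatriz free: 08:15-12:15, 12:45-15:15.
Tomás ∩ Beatriz: 08:15-10:00, 10:30-12:15, 12:45-15:15.
The first common window of at least 90 minutes is 08:15-10:00, so the earliest start is 08:15.

08:15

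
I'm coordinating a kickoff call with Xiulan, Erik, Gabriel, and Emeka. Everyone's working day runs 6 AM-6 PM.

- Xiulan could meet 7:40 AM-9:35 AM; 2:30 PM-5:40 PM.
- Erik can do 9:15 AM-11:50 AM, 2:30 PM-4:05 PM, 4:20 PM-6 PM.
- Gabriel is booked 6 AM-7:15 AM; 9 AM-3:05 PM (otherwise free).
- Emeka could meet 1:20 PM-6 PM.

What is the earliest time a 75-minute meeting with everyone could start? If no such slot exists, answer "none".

Xiulan free: 07:40-09:35, 14:30-17:40.
Erik free: 09:15-11:50, 14:30-16:05, 16:20-18:00.
Gabriel free: 07:15-09:00, 15:05-18:00 (invert busy blocks within the working day).
Emeka free: 13:20-18:00.
Xiulan ∩ Erik: 09:15-09:35, 14:30-16:05, 16:20-17:40.
Xiulan ∩ Erik ∩ Gabriel: 15:05-16:05, 16:20-17:40.
Xiulan ∩ Erik ∩ Gabriel ∩ Emeka: 15:05-16:05, 16:20-17:40.
The first common window of at least 75 minutes is 16:20-17:40, so the earliest start is 16:20.

16:20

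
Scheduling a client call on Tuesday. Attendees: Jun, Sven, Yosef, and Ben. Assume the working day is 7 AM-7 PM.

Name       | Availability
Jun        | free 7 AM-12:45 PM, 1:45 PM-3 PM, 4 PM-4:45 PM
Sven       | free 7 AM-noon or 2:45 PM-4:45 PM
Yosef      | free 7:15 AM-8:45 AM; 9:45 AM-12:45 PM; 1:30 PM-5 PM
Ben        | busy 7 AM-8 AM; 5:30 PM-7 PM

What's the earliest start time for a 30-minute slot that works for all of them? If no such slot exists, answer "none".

Jun free: 07:00-12:45, 13:45-15:00, 16:00-16:45.
Sven free: 07:00-12:00, 14:45-16:45.
Yosef free: 07:15-08:45, 09:45-12:45, 13:30-17:00.
Ben free: 08:00-17:30 (invert busy blocks within the working day).
Jun ∩ Sven: 07:00-12:00, 14:45-15:00, 16:00-16:45.
Jun ∩ Sven ∩ Yosef: 07:15-08:45, 09:45-12:00, 14:45-15:00, 16:00-16:45.
Jun ∩ Sven ∩ Yosef ∩ Ben: 08:00-08:45, 09:45-12:00, 14:45-15:00, 16:00-16:45.
Those are the intersection windows.
The first common window of at least 30 minutes is 08:00-08:45, so the earliest start is 08:00.

08:00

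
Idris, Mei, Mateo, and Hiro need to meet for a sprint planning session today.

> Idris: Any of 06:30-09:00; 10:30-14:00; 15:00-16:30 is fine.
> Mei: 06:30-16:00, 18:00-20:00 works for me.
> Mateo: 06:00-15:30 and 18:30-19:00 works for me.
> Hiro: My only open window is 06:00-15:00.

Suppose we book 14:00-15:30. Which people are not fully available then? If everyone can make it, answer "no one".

Hiro, Idris

Idris: not fully free for 14:00-15:30. Mei: free for 14:00-15:30. Mateo: free for 14:00-15:30. Hiro: not fully free for 14:00-15:30.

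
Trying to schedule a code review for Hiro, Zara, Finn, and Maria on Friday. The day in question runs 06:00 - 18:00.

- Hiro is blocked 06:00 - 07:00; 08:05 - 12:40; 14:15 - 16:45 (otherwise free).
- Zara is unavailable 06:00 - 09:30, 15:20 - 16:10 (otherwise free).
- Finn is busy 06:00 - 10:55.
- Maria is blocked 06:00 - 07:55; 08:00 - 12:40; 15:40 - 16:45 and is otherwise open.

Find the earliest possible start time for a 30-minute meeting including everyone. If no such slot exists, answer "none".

Hiro free: 07:00-08:05, 12:40-14:15, 16:45-18:00 (invert busy blocks within the working day).
Zara free: 09:30-15:20, 16:10-18:00 (invert busy blocks within the working day).
Finn free: 10:55-18:00 (invert busy blocks within the working day).
Maria free: 07:55-08:00, 12:40-15:40, 16:45-18:00 (invert busy blocks within the working day).
Hiro ∩ Zara: 12:40-14:15, 16:45-18:00.
Hiro ∩ Zara ∩ Finn: 12:40-14:15, 16:45-18:00.
Hiro ∩ Zara ∩ Finn ∩ Maria: 12:40-14:15, 16:45-18:00.
So the common availability across everyone is 12:40-14:15, 16:45-18:00.
The first common window of at least 30 minutes is 12:40-14:15, so the earliest start is 12:40.

12:40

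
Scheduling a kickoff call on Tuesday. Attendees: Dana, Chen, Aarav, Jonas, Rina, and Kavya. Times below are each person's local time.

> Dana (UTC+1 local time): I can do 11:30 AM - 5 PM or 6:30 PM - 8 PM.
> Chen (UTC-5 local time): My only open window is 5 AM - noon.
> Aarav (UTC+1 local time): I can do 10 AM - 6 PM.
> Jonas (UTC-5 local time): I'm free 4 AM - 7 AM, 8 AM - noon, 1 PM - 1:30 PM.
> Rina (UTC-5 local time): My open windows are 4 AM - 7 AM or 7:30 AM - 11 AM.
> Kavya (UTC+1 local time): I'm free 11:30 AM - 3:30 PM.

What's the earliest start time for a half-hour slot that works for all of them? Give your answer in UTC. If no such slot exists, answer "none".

Dana in UTC: 10:30-16:00, 17:30-19:00 (subtract 1h to convert from UTC+1).
Chen in UTC: 10:00-17:00 (add 5h to convert from UTC-5).
Aarav in UTC: 09:00-17:00 (subtract 1h to convert from UTC+1).
Jonas in UTC: 09:00-12:00, 13:00-17:00, 18:00-18:30 (add 5h to convert from UTC-5).
Rina in UTC: 09:00-12:00, 12:30-16:00 (add 5h to convert from UTC-5).
Kavya in UTC: 10:30-14:30 (subtract 1h to convert from UTC+1).
Dana ∩ Chen: 10:30-16:00.
Dana ∩ Chen ∩ Aarav: 10:30-16:00.
Dana ∩ Chen ∩ Aarav ∩ Jonas: 10:30-12:00, 13:00-16:00.
Dana ∩ Chen ∩ Aarav ∩ Jonas ∩ Rina: 10:30-12:00, 13:00-16:00.
Dana ∩ Chen ∩ Aarav ∩ Jonas ∩ Rina ∩ Kavya: 10:30-12:00, 13:00-14:30.
So the common availability across everyone is 10:30-12:00, 13:00-14:30.
The first common window of at least 30 minutes is 10:30-12:00, so the earliest start is 10:30.

10:30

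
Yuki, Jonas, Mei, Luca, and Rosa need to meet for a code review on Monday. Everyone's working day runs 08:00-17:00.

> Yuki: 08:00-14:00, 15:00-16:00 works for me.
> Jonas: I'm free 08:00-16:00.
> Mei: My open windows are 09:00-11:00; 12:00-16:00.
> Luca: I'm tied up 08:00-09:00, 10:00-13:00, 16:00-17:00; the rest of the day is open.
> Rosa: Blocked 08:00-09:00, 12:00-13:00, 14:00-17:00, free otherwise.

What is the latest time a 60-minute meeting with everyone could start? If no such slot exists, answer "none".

Yuki free: 08:00-14:00, 15:00-16:00.
Jonas free: 08:00-16:00.
Mei free: 09:00-11:00, 12:00-16:00.
Luca free: 09:00-10:00, 13:00-16:00 (invert busy blocks within the working day).
Rosa free: 09:00-12:00, 13:00-14:00 (invert busy blocks within the working day).
Yuki ∩ Jonas: 08:00-14:00, 15:00-16:00.
Yuki ∩ Jonas ∩ Mei: 09:00-11:00, 12:00-14:00, 15:00-16:00.
Yuki ∩ Jonas ∩ Mei ∩ Luca: 09:00-10:00, 13:00-14:00, 15:00-16:00.
Yuki ∩ Jonas ∩ Mei ∩ Luca ∩ Rosa: 09:00-10:00, 13:00-14:00.
The last common window of at least 60 minutes is 13:00-14:00; a 60-minute meeting can start as late as 13:00 and still end by 14:00.

13:00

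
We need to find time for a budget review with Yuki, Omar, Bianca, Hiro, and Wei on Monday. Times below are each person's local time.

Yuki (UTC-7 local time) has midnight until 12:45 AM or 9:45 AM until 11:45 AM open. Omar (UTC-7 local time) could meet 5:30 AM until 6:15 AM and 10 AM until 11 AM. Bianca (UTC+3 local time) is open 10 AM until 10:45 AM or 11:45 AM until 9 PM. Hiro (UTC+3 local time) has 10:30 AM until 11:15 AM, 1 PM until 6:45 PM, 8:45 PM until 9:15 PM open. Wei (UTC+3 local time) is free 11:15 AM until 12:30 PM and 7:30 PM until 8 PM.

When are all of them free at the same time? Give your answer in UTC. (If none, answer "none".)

Yuki in UTC: 07:00-07:45, 16:45-18:45 (add 7h to convert from UTC-7).
Omar in UTC: 12:30-13:15, 17:00-18:00 (add 7h to convert from UTC-7).
Bianca in UTC: 07:00-07:45, 08:45-18:00 (subtract 3h to convert from UTC+3).
Hiro in UTC: 07:30-08:15, 10:00-15:45, 17:45-18:15 (subtract 3h to convert from UTC+3).
Wei in UTC: 08:15-09:30, 16:30-17:00 (subtract 3h to convert from UTC+3).
Yuki ∩ Omar: 17:00-18:00.
Yuki ∩ Omar ∩ Bianca: 17:00-18:00.
Yuki ∩ Omar ∩ Bianca ∩ Hiro: 17:45-18:00.
Yuki ∩ Omar ∩ Bianca ∩ Hiro ∩ Wei: ∅.
There is no time when everyone is free.

none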